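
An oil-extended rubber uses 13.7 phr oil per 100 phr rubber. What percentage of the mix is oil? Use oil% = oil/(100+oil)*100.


Oil % = oil / (100 + oil) * 100
= 13.7 / (100 + 13.7) * 100
= 13.7 / 113.7 * 100
= 12.05%

12.05%


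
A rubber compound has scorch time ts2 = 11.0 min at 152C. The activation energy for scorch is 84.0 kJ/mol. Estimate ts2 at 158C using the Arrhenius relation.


Convert temperatures: T1 = 152 + 273.15 = 425.15 K, T2 = 158 + 273.15 = 431.15 K
ts2_new = 11.0 * exp(84000 / 8.314 * (1/431.15 - 1/425.15))
1/T2 - 1/T1 = -3.2733e-05
ts2_new = 7.9 min

7.9 min


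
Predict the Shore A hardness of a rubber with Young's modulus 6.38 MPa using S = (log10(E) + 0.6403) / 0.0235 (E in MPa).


log10(E) = 0.0235*S - 0.6403  =>  S = (log10(E) + 0.6403) / 0.0235
log10(6.38) = 0.804821
S = (0.804821 + 0.6403) / 0.0235 = 1.445121 / 0.0235
S = 61.5

Shore A = 61.5


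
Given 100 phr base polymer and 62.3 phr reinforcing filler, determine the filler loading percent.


Filler % = filler / (rubber + filler) * 100
= 62.3 / (100 + 62.3) * 100
= 62.3 / 162.3 * 100
= 38.39%

38.39%


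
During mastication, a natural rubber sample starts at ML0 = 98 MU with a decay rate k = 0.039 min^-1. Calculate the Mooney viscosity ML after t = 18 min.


ML = ML0 * exp(-k * t)
ML = 98 * exp(-0.039 * 18)
ML = 98 * 0.4956
ML = 48.57 MU

48.57 MU


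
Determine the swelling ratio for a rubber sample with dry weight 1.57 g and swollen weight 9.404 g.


Q = W_swollen / W_dry
Q = 9.404 / 1.57
Q = 5.99

Q = 5.99


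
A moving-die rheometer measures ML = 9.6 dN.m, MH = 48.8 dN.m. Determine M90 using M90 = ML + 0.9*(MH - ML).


M90 = ML + 0.9 * (MH - ML)
M90 = 9.6 + 0.9 * (48.8 - 9.6)
M90 = 9.6 + 0.9 * 39.2
M90 = 44.88 dN.m

44.88 dN.m


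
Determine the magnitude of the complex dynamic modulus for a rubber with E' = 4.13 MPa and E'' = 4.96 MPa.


|E*| = sqrt(E'^2 + E''^2)
= sqrt(4.13^2 + 4.96^2)
= sqrt(17.0569 + 24.6016)
= 6.454 MPa

6.454 MPa


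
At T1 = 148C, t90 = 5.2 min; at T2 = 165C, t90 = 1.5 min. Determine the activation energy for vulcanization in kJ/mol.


T1 = 421.15 K, T2 = 438.15 K
1/T1 - 1/T2 = 9.2128e-05
ln(t1/t2) = ln(5.2/1.5) = 1.2432
Ea = 8.314 * 1.2432 / 9.2128e-05 = 112191.3714 J/mol
Ea = 112.19 kJ/mol

112.19 kJ/mol


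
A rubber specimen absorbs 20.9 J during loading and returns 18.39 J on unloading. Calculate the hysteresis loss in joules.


Hysteresis loss = loading - unloading
= 20.9 - 18.39
= 2.51 J

2.51 J


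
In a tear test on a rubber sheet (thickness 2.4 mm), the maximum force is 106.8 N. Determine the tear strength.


Tear strength = force / thickness
= 106.8 / 2.4
= 44.5 N/mm

44.5 N/mm


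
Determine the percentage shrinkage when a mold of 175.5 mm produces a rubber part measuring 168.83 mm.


Shrinkage = (mold - part) / mold * 100
= (175.5 - 168.83) / 175.5 * 100
= 6.67 / 175.5 * 100
= 3.8%

3.8%


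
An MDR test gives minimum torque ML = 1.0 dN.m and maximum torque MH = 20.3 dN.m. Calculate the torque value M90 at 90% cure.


M90 = ML + 0.9 * (MH - ML)
M90 = 1.0 + 0.9 * (20.3 - 1.0)
M90 = 1.0 + 0.9 * 19.3
M90 = 18.37 dN.m

18.37 dN.m


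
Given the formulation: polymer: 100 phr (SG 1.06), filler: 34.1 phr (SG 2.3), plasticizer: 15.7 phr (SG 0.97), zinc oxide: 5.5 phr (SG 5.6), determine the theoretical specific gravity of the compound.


Sum of weights = 155.3
Volume contributions:
  polymer: 100/1.06 = 94.3396
  filler: 34.1/2.3 = 14.8261
  plasticizer: 15.7/0.97 = 16.1856
  zinc oxide: 5.5/5.6 = 0.9821
Sum of volumes = 126.3334
SG = 155.3 / 126.3334 = 1.229

SG = 1.229


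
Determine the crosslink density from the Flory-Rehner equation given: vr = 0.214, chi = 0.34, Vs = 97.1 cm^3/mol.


ln(1 - vr) = ln(1 - 0.214) = -0.2408
Numerator = -((-0.2408) + 0.214 + 0.34 * 0.214^2) = 0.0112
Denominator = 97.1 * (0.214^(1/3) - 0.214/2) = 47.6899
nu = 0.0112 / 47.6899 = 2.3543e-04 mol/cm^3

2.3543e-04 mol/cm^3


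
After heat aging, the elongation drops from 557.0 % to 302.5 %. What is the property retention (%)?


Retention = aged / original * 100
= 302.5 / 557.0 * 100
= 54.3%

54.3%


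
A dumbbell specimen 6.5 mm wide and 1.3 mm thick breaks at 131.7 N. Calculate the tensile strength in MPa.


Area = width * thickness = 6.5 * 1.3 = 8.45 mm^2
TS = force / area = 131.7 / 8.45 = 15.59 MPa

15.59 MPa


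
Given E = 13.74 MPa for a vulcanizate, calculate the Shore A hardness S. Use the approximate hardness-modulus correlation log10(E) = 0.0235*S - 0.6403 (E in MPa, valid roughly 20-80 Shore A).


log10(E) = 0.0235*S - 0.6403  =>  S = (log10(E) + 0.6403) / 0.0235
log10(13.74) = 1.137987
S = (1.137987 + 0.6403) / 0.0235 = 1.778287 / 0.0235
S = 75.7

Shore A = 75.7


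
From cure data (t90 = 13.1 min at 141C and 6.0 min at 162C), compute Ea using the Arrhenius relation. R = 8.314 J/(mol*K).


T1 = 414.15 K, T2 = 435.15 K
1/T1 - 1/T2 = 1.1653e-04
ln(t1/t2) = ln(13.1/6.0) = 0.7809
Ea = 8.314 * 0.7809 / 1.1653e-04 = 55712.9980 J/mol
Ea = 55.71 kJ/mol

55.71 kJ/mol


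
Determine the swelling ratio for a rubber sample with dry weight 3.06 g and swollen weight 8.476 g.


Q = W_swollen / W_dry
Q = 8.476 / 3.06
Q = 2.77

Q = 2.77


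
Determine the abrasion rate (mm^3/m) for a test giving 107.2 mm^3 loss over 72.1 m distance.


Rate = volume_loss / distance
= 107.2 / 72.1
= 1.487 mm^3/m

1.487 mm^3/m


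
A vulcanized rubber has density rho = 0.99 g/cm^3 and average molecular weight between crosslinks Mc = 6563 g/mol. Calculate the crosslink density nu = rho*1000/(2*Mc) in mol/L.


nu = rho * 1000 / (2 * Mc)
nu = 0.99 * 1000 / (2 * 6563)
nu = 990.0 / 13126
nu = 0.0754 mol/L

0.0754 mol/L


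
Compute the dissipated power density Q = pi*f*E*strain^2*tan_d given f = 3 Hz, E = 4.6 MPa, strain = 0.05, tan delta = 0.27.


Q = pi * f * E * strain^2 * tan_d
= pi * 3 * 4.6 * 0.05^2 * 0.27
= pi * 3 * 4.6 * 0.0025 * 0.27
= 0.0293

Q = 0.0293


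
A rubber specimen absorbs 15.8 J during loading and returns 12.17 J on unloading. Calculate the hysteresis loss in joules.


Hysteresis loss = loading - unloading
= 15.8 - 12.17
= 3.63 J

3.63 J


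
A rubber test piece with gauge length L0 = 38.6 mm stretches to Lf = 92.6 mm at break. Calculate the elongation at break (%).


Elongation = (Lf - L0) / L0 * 100
= (92.6 - 38.6) / 38.6 * 100
= 54.0 / 38.6 * 100
= 139.9%

139.9%


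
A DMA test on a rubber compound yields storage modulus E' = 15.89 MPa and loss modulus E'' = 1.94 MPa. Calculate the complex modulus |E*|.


|E*| = sqrt(E'^2 + E''^2)
= sqrt(15.89^2 + 1.94^2)
= sqrt(252.4921 + 3.7636)
= 16.008 MPa

16.008 MPa


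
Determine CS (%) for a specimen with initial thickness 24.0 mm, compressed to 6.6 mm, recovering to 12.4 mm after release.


CS = (t0 - recovered) / (t0 - ts) * 100
= (24.0 - 12.4) / (24.0 - 6.6) * 100
= 11.6 / 17.4 * 100
= 66.7%

66.7%


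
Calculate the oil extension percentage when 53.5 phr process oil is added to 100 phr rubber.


Oil % = oil / (100 + oil) * 100
= 53.5 / (100 + 53.5) * 100
= 53.5 / 153.5 * 100
= 34.85%

34.85%


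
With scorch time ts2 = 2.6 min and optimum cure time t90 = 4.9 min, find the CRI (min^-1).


CRI = 100 / (t90 - ts2)
= 100 / (4.9 - 2.6)
= 100 / 2.3
= 43.48 min^-1

43.48 min^-1


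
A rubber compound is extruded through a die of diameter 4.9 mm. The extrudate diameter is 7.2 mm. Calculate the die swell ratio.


Die swell ratio = D_extrudate / D_die
= 7.2 / 4.9
= 1.469

Die swell = 1.469


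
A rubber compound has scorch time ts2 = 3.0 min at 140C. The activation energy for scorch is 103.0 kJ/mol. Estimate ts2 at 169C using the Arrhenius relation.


Convert temperatures: T1 = 140 + 273.15 = 413.15 K, T2 = 169 + 273.15 = 442.15 K
ts2_new = 3.0 * exp(103000 / 8.314 * (1/442.15 - 1/413.15))
1/T2 - 1/T1 = -1.5875e-04
ts2_new = 0.42 min

0.42 min


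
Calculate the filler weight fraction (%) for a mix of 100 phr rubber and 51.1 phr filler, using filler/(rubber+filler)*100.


Filler % = filler / (rubber + filler) * 100
= 51.1 / (100 + 51.1) * 100
= 51.1 / 151.1 * 100
= 33.82%

33.82%


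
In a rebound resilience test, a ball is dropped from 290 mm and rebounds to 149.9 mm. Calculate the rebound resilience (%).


Resilience = h_rebound / h_drop * 100
= 149.9 / 290 * 100
= 51.7%

51.7%


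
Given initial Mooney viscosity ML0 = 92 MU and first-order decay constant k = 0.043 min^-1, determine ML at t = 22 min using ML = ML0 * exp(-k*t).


ML = ML0 * exp(-k * t)
ML = 92 * exp(-0.043 * 22)
ML = 92 * 0.3883
ML = 35.72 MU

35.72 MU


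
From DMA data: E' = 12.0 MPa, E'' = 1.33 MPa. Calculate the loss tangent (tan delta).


tan delta = E'' / E'
= 1.33 / 12.0
= 0.1108

tan delta = 0.1108


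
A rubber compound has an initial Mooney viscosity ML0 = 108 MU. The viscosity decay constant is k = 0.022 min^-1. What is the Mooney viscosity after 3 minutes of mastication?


ML = ML0 * exp(-k * t)
ML = 108 * exp(-0.022 * 3)
ML = 108 * 0.9361
ML = 101.1 MU

101.1 MU


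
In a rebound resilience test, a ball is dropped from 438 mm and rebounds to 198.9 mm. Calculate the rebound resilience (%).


Resilience = h_rebound / h_drop * 100
= 198.9 / 438 * 100
= 45.4%

45.4%


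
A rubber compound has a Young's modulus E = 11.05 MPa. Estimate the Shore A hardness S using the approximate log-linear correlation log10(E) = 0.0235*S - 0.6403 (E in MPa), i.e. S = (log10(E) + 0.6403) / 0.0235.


log10(E) = 0.0235*S - 0.6403  =>  S = (log10(E) + 0.6403) / 0.0235
log10(11.05) = 1.043362
S = (1.043362 + 0.6403) / 0.0235 = 1.683662 / 0.0235
S = 71.6

Shore A = 71.6


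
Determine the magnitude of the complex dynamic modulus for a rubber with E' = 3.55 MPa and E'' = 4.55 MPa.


|E*| = sqrt(E'^2 + E''^2)
= sqrt(3.55^2 + 4.55^2)
= sqrt(12.6025 + 20.7025)
= 5.771 MPa

5.771 MPa


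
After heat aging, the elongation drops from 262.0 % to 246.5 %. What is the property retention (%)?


Retention = aged / original * 100
= 246.5 / 262.0 * 100
= 94.1%

94.1%


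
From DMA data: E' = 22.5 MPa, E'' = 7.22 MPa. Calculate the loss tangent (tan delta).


tan delta = E'' / E'
= 7.22 / 22.5
= 0.3209

tan delta = 0.3209


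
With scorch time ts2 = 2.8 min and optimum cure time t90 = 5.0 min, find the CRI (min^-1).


CRI = 100 / (t90 - ts2)
= 100 / (5.0 - 2.8)
= 100 / 2.2
= 45.45 min^-1

45.45 min^-1


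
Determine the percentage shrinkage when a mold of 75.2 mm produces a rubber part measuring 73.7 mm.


Shrinkage = (mold - part) / mold * 100
= (75.2 - 73.7) / 75.2 * 100
= 1.5 / 75.2 * 100
= 1.99%

1.99%


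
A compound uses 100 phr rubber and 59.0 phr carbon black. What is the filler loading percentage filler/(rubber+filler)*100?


Filler % = filler / (rubber + filler) * 100
= 59.0 / (100 + 59.0) * 100
= 59.0 / 159.0 * 100
= 37.11%

37.11%


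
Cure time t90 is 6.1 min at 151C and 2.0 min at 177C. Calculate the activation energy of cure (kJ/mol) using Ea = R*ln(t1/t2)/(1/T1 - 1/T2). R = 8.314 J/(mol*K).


T1 = 424.15 K, T2 = 450.15 K
1/T1 - 1/T2 = 1.3617e-04
ln(t1/t2) = ln(6.1/2.0) = 1.1151
Ea = 8.314 * 1.1151 / 1.3617e-04 = 68083.7411 J/mol
Ea = 68.08 kJ/mol

68.08 kJ/mol


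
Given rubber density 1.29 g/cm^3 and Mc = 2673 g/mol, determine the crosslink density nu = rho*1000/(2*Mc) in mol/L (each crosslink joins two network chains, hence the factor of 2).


nu = rho * 1000 / (2 * Mc)
nu = 1.29 * 1000 / (2 * 2673)
nu = 1290.0 / 5346
nu = 0.2413 mol/L

0.2413 mol/L


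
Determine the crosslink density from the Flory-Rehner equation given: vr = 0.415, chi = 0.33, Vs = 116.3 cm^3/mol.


ln(1 - vr) = ln(1 - 0.415) = -0.5361
Numerator = -((-0.5361) + 0.415 + 0.33 * 0.415^2) = 0.0643
Denominator = 116.3 * (0.415^(1/3) - 0.415/2) = 62.6163
nu = 0.0643 / 62.6163 = 0.0010 mol/cm^3

0.0010 mol/cm^3


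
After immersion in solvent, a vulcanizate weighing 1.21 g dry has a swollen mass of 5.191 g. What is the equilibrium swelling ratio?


Q = W_swollen / W_dry
Q = 5.191 / 1.21
Q = 4.29

Q = 4.29


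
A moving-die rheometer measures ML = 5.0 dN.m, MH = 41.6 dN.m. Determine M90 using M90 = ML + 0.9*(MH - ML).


M90 = ML + 0.9 * (MH - ML)
M90 = 5.0 + 0.9 * (41.6 - 5.0)
M90 = 5.0 + 0.9 * 36.6
M90 = 37.94 dN.m

37.94 dN.m


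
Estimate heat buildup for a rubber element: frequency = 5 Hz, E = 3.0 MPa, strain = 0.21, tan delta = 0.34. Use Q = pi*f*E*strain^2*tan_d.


Q = pi * f * E * strain^2 * tan_d
= pi * 5 * 3.0 * 0.21^2 * 0.34
= pi * 5 * 3.0 * 0.0441 * 0.34
= 0.7066

Q = 0.7066


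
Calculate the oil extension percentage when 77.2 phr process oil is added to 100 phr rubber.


Oil % = oil / (100 + oil) * 100
= 77.2 / (100 + 77.2) * 100
= 77.2 / 177.2 * 100
= 43.57%

43.57%


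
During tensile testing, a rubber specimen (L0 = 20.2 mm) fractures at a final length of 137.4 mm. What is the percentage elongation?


Elongation = (Lf - L0) / L0 * 100
= (137.4 - 20.2) / 20.2 * 100
= 117.2 / 20.2 * 100
= 580.2%

580.2%


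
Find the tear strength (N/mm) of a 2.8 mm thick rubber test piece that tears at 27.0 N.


Tear strength = force / thickness
= 27.0 / 2.8
= 9.64 N/mm

9.64 N/mm


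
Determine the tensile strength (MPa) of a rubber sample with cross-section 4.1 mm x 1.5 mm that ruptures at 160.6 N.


Area = width * thickness = 4.1 * 1.5 = 6.15 mm^2
TS = force / area = 160.6 / 6.15 = 26.11 MPa

26.11 MPa


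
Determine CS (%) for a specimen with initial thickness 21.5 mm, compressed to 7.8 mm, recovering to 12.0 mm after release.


CS = (t0 - recovered) / (t0 - ts) * 100
= (21.5 - 12.0) / (21.5 - 7.8) * 100
= 9.5 / 13.7 * 100
= 69.3%

69.3%


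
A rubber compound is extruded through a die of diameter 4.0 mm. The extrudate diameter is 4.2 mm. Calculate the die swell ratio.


Die swell ratio = D_extrudate / D_die
= 4.2 / 4.0
= 1.05

Die swell = 1.05


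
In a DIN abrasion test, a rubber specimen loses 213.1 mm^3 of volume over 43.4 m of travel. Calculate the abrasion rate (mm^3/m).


Rate = volume_loss / distance
= 213.1 / 43.4
= 4.91 mm^3/m

4.91 mm^3/m


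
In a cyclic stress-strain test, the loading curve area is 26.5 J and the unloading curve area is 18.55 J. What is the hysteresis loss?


Hysteresis loss = loading - unloading
= 26.5 - 18.55
= 7.95 J

7.95 J


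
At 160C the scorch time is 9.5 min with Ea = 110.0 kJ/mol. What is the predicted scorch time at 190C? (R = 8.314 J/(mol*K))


Convert temperatures: T1 = 160 + 273.15 = 433.15 K, T2 = 190 + 273.15 = 463.15 K
ts2_new = 9.5 * exp(110000 / 8.314 * (1/463.15 - 1/433.15))
1/T2 - 1/T1 = -1.4954e-04
ts2_new = 1.31 min

1.31 min


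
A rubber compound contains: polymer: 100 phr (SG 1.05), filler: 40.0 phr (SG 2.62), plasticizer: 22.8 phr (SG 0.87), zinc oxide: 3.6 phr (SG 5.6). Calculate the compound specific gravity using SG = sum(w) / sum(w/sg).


Sum of weights = 166.4
Volume contributions:
  polymer: 100/1.05 = 95.2381
  filler: 40.0/2.62 = 15.2672
  plasticizer: 22.8/0.87 = 26.2069
  zinc oxide: 3.6/5.6 = 0.6429
Sum of volumes = 137.3550
SG = 166.4 / 137.3550 = 1.211

SG = 1.211


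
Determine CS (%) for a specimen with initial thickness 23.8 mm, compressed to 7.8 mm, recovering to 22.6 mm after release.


CS = (t0 - recovered) / (t0 - ts) * 100
= (23.8 - 22.6) / (23.8 - 7.8) * 100
= 1.2 / 16.0 * 100
= 7.5%

7.5%


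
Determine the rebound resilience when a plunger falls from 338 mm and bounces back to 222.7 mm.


Resilience = h_rebound / h_drop * 100
= 222.7 / 338 * 100
= 65.9%

65.9%


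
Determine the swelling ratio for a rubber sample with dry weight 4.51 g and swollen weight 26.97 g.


Q = W_swollen / W_dry
Q = 26.97 / 4.51
Q = 5.98

Q = 5.98


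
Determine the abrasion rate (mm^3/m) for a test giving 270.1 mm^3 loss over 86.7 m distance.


Rate = volume_loss / distance
= 270.1 / 86.7
= 3.115 mm^3/m

3.115 mm^3/m


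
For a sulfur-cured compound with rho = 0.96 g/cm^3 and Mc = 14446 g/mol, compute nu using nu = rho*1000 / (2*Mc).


nu = rho * 1000 / (2 * Mc)
nu = 0.96 * 1000 / (2 * 14446)
nu = 960.0 / 28892
nu = 0.0332 mol/L

0.0332 mol/L


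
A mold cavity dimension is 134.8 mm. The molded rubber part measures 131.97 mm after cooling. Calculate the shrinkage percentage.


Shrinkage = (mold - part) / mold * 100
= (134.8 - 131.97) / 134.8 * 100
= 2.83 / 134.8 * 100
= 2.1%

2.1%


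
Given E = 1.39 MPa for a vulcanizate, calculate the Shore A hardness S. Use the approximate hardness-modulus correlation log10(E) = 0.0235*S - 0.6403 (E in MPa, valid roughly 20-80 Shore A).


log10(E) = 0.0235*S - 0.6403  =>  S = (log10(E) + 0.6403) / 0.0235
log10(1.39) = 0.143015
S = (0.143015 + 0.6403) / 0.0235 = 0.783315 / 0.0235
S = 33.3

Shore A = 33.3


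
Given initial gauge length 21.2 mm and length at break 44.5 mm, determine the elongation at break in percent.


Elongation = (Lf - L0) / L0 * 100
= (44.5 - 21.2) / 21.2 * 100
= 23.3 / 21.2 * 100
= 109.9%

109.9%


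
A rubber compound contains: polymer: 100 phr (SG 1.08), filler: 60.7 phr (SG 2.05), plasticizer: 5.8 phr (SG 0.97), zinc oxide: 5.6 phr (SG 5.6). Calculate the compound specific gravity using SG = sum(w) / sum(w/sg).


Sum of weights = 172.1
Volume contributions:
  polymer: 100/1.08 = 92.5926
  filler: 60.7/2.05 = 29.6098
  plasticizer: 5.8/0.97 = 5.9794
  zinc oxide: 5.6/5.6 = 1.0000
Sum of volumes = 129.1817
SG = 172.1 / 129.1817 = 1.332

SG = 1.332


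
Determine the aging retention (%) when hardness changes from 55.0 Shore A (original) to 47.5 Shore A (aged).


Retention = aged / original * 100
= 47.5 / 55.0 * 100
= 86.4%

86.4%


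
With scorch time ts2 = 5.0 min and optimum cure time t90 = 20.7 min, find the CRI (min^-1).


CRI = 100 / (t90 - ts2)
= 100 / (20.7 - 5.0)
= 100 / 15.7
= 6.37 min^-1

6.37 min^-1


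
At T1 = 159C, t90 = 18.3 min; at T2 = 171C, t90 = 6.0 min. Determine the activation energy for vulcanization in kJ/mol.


T1 = 432.15 K, T2 = 444.15 K
1/T1 - 1/T2 = 6.2520e-05
ln(t1/t2) = ln(18.3/6.0) = 1.1151
Ea = 8.314 * 1.1151 / 6.2520e-05 = 148293.7923 J/mol
Ea = 148.29 kJ/mol

148.29 kJ/mol


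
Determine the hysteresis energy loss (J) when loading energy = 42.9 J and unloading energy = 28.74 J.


Hysteresis loss = loading - unloading
= 42.9 - 28.74
= 14.16 J

14.16 J


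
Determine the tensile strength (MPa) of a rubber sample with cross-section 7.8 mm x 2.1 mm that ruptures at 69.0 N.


Area = width * thickness = 7.8 * 2.1 = 16.38 mm^2
TS = force / area = 69.0 / 16.38 = 4.21 MPa

4.21 MPa


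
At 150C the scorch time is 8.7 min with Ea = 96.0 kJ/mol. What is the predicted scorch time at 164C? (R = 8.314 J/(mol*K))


Convert temperatures: T1 = 150 + 273.15 = 423.15 K, T2 = 164 + 273.15 = 437.15 K
ts2_new = 8.7 * exp(96000 / 8.314 * (1/437.15 - 1/423.15))
1/T2 - 1/T1 = -7.5684e-05
ts2_new = 3.63 min

3.63 min


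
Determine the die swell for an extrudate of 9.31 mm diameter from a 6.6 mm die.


Die swell ratio = D_extrudate / D_die
= 9.31 / 6.6
= 1.411

Die swell = 1.411


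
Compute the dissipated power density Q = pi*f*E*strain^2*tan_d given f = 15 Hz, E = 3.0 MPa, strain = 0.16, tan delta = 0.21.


Q = pi * f * E * strain^2 * tan_d
= pi * 15 * 3.0 * 0.16^2 * 0.21
= pi * 15 * 3.0 * 0.0256 * 0.21
= 0.7600

Q = 0.7600


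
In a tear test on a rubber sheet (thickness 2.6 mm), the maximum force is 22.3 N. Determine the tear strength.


Tear strength = force / thickness
= 22.3 / 2.6
= 8.58 N/mm

8.58 N/mm


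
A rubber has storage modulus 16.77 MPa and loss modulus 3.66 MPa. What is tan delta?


tan delta = E'' / E'
= 3.66 / 16.77
= 0.2182

tan delta = 0.2182


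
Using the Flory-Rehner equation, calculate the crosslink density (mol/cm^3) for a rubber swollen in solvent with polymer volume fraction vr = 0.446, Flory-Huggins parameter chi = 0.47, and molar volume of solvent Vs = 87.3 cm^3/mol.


ln(1 - vr) = ln(1 - 0.446) = -0.5906
Numerator = -((-0.5906) + 0.446 + 0.47 * 0.446^2) = 0.0511
Denominator = 87.3 * (0.446^(1/3) - 0.446/2) = 47.2321
nu = 0.0511 / 47.2321 = 0.0011 mol/cm^3

0.0011 mol/cm^3


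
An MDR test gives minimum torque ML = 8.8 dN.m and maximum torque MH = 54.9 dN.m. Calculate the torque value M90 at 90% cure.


M90 = ML + 0.9 * (MH - ML)
M90 = 8.8 + 0.9 * (54.9 - 8.8)
M90 = 8.8 + 0.9 * 46.1
M90 = 50.29 dN.m

50.29 dN.m


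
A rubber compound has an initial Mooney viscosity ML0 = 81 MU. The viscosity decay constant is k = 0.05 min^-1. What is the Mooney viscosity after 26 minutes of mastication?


ML = ML0 * exp(-k * t)
ML = 81 * exp(-0.05 * 26)
ML = 81 * 0.2725
ML = 22.08 MU

22.08 MU


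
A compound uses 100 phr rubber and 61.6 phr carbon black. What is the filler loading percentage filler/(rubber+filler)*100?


Filler % = filler / (rubber + filler) * 100
= 61.6 / (100 + 61.6) * 100
= 61.6 / 161.6 * 100
= 38.12%

38.12%


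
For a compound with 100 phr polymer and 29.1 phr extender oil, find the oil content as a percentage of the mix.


Oil % = oil / (100 + oil) * 100
= 29.1 / (100 + 29.1) * 100
= 29.1 / 129.1 * 100
= 22.54%

22.54%


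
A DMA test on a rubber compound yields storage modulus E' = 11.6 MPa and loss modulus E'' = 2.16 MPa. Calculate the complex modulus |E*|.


|E*| = sqrt(E'^2 + E''^2)
= sqrt(11.6^2 + 2.16^2)
= sqrt(134.5600 + 4.6656)
= 11.799 MPa

11.799 MPa


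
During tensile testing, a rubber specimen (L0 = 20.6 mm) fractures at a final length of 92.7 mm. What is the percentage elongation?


Elongation = (Lf - L0) / L0 * 100
= (92.7 - 20.6) / 20.6 * 100
= 72.1 / 20.6 * 100
= 350.0%

350.0%


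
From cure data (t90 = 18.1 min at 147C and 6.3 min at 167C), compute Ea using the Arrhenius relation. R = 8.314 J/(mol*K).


T1 = 420.15 K, T2 = 440.15 K
1/T1 - 1/T2 = 1.0815e-04
ln(t1/t2) = ln(18.1/6.3) = 1.0554
Ea = 8.314 * 1.0554 / 1.0815e-04 = 81130.9715 J/mol
Ea = 81.13 kJ/mol

81.13 kJ/mol


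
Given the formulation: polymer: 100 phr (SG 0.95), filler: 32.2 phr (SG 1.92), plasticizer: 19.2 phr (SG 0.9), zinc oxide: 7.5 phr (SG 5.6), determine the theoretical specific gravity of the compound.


Sum of weights = 158.9
Volume contributions:
  polymer: 100/0.95 = 105.2632
  filler: 32.2/1.92 = 16.7708
  plasticizer: 19.2/0.9 = 21.3333
  zinc oxide: 7.5/5.6 = 1.3393
Sum of volumes = 144.7066
SG = 158.9 / 144.7066 = 1.098

SG = 1.098


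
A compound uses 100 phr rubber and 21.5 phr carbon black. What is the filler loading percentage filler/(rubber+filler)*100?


Filler % = filler / (rubber + filler) * 100
= 21.5 / (100 + 21.5) * 100
= 21.5 / 121.5 * 100
= 17.7%

17.7%


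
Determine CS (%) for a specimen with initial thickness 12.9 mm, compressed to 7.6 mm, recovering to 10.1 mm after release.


CS = (t0 - recovered) / (t0 - ts) * 100
= (12.9 - 10.1) / (12.9 - 7.6) * 100
= 2.8 / 5.3 * 100
= 52.8%

52.8%


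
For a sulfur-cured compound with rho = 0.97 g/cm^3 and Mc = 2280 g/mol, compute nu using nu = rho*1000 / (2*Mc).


nu = rho * 1000 / (2 * Mc)
nu = 0.97 * 1000 / (2 * 2280)
nu = 970.0 / 4560
nu = 0.2127 mol/L

0.2127 mol/L


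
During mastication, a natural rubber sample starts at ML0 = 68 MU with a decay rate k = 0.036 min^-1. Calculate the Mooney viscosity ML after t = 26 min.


ML = ML0 * exp(-k * t)
ML = 68 * exp(-0.036 * 26)
ML = 68 * 0.3922
ML = 26.67 MU

26.67 MU


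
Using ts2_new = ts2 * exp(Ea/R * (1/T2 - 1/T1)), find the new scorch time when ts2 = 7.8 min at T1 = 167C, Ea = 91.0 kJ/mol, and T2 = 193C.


Convert temperatures: T1 = 167 + 273.15 = 440.15 K, T2 = 193 + 273.15 = 466.15 K
ts2_new = 7.8 * exp(91000 / 8.314 * (1/466.15 - 1/440.15))
1/T2 - 1/T1 = -1.2672e-04
ts2_new = 1.95 min

1.95 min


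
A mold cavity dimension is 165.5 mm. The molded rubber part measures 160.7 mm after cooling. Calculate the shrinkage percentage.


Shrinkage = (mold - part) / mold * 100
= (165.5 - 160.7) / 165.5 * 100
= 4.8 / 165.5 * 100
= 2.9%

2.9%


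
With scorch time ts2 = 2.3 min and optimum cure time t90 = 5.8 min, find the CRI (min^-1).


CRI = 100 / (t90 - ts2)
= 100 / (5.8 - 2.3)
= 100 / 3.5
= 28.57 min^-1

28.57 min^-1


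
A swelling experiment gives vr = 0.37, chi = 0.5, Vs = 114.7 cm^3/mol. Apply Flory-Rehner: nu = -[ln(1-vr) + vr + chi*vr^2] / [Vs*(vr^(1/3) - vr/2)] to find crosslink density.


ln(1 - vr) = ln(1 - 0.37) = -0.4620
Numerator = -((-0.4620) + 0.37 + 0.5 * 0.37^2) = 0.0236
Denominator = 114.7 * (0.37^(1/3) - 0.37/2) = 61.1243
nu = 0.0236 / 61.1243 = 3.8586e-04 mol/cm^3

3.8586e-04 mol/cm^3


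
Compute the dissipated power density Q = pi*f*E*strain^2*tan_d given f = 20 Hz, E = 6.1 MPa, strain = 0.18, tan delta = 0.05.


Q = pi * f * E * strain^2 * tan_d
= pi * 20 * 6.1 * 0.18^2 * 0.05
= pi * 20 * 6.1 * 0.0324 * 0.05
= 0.6209

Q = 0.6209


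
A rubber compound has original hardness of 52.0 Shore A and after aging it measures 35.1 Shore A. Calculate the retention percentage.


Retention = aged / original * 100
= 35.1 / 52.0 * 100
= 67.5%

67.5%


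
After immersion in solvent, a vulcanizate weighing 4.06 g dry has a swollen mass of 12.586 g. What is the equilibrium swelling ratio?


Q = W_swollen / W_dry
Q = 12.586 / 4.06
Q = 3.1

Q = 3.1


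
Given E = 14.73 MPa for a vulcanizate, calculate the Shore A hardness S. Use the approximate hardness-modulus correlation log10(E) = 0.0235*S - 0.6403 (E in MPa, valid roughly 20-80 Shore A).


log10(E) = 0.0235*S - 0.6403  =>  S = (log10(E) + 0.6403) / 0.0235
log10(14.73) = 1.168203
S = (1.168203 + 0.6403) / 0.0235 = 1.808503 / 0.0235
S = 77.0

Shore A = 77.0


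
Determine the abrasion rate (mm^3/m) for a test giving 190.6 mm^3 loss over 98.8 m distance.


Rate = volume_loss / distance
= 190.6 / 98.8
= 1.929 mm^3/m

1.929 mm^3/m


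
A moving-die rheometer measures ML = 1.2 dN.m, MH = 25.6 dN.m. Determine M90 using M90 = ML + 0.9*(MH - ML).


M90 = ML + 0.9 * (MH - ML)
M90 = 1.2 + 0.9 * (25.6 - 1.2)
M90 = 1.2 + 0.9 * 24.4
M90 = 23.16 dN.m

23.16 dN.m


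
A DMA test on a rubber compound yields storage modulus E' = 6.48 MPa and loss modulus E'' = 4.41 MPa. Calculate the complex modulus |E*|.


|E*| = sqrt(E'^2 + E''^2)
= sqrt(6.48^2 + 4.41^2)
= sqrt(41.9904 + 19.4481)
= 7.838 MPa

7.838 MPa


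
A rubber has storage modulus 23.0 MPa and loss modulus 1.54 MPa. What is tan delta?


tan delta = E'' / E'
= 1.54 / 23.0
= 0.067

tan delta = 0.067


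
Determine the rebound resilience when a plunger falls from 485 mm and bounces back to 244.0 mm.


Resilience = h_rebound / h_drop * 100
= 244.0 / 485 * 100
= 50.3%

50.3%


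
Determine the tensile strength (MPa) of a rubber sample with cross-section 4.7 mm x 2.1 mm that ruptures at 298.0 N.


Area = width * thickness = 4.7 * 2.1 = 9.87 mm^2
TS = force / area = 298.0 / 9.87 = 30.19 MPa

30.19 MPa


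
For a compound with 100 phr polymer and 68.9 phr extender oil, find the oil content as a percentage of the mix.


Oil % = oil / (100 + oil) * 100
= 68.9 / (100 + 68.9) * 100
= 68.9 / 168.9 * 100
= 40.79%

40.79%


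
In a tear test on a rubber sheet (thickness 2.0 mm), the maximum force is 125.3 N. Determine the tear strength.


Tear strength = force / thickness
= 125.3 / 2.0
= 62.65 N/mm

62.65 N/mm


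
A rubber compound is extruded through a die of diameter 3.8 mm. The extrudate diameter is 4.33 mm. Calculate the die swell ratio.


Die swell ratio = D_extrudate / D_die
= 4.33 / 3.8
= 1.139

Die swell = 1.139


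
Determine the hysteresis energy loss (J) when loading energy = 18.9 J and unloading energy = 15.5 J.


Hysteresis loss = loading - unloading
= 18.9 - 15.5
= 3.4 J

3.4 J


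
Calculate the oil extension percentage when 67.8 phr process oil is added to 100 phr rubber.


Oil % = oil / (100 + oil) * 100
= 67.8 / (100 + 67.8) * 100
= 67.8 / 167.8 * 100
= 40.41%

40.41%


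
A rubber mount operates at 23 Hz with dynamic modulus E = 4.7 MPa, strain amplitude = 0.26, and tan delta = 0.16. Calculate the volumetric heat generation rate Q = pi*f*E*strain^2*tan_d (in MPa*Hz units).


Q = pi * f * E * strain^2 * tan_d
= pi * 23 * 4.7 * 0.26^2 * 0.16
= pi * 23 * 4.7 * 0.0676 * 0.16
= 3.6732

Q = 3.6732


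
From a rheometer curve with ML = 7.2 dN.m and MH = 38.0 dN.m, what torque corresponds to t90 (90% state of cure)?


M90 = ML + 0.9 * (MH - ML)
M90 = 7.2 + 0.9 * (38.0 - 7.2)
M90 = 7.2 + 0.9 * 30.8
M90 = 34.92 dN.m

34.92 dN.m


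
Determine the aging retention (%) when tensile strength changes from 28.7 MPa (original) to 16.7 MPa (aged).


Retention = aged / original * 100
= 16.7 / 28.7 * 100
= 58.2%

58.2%


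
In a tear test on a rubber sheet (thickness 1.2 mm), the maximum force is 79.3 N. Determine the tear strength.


Tear strength = force / thickness
= 79.3 / 1.2
= 66.08 N/mm

66.08 N/mm


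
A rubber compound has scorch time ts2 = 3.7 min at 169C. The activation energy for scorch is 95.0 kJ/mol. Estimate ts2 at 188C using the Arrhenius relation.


Convert temperatures: T1 = 169 + 273.15 = 442.15 K, T2 = 188 + 273.15 = 461.15 K
ts2_new = 3.7 * exp(95000 / 8.314 * (1/461.15 - 1/442.15))
1/T2 - 1/T1 = -9.3184e-05
ts2_new = 1.28 min

1.28 min


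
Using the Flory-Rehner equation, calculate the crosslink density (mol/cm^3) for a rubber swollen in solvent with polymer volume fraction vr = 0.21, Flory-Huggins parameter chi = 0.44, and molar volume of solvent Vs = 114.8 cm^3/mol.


ln(1 - vr) = ln(1 - 0.21) = -0.2357
Numerator = -((-0.2357) + 0.21 + 0.44 * 0.21^2) = 0.0063
Denominator = 114.8 * (0.21^(1/3) - 0.21/2) = 56.1822
nu = 0.0063 / 56.1822 = 1.1246e-04 mol/cm^3

1.1246e-04 mol/cm^3


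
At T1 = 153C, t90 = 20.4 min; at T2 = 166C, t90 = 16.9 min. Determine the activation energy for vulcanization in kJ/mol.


T1 = 426.15 K, T2 = 439.15 K
1/T1 - 1/T2 = 6.9465e-05
ln(t1/t2) = ln(20.4/16.9) = 0.1882
Ea = 8.314 * 0.1882 / 6.9465e-05 = 22527.3843 J/mol
Ea = 22.53 kJ/mol

22.53 kJ/mol


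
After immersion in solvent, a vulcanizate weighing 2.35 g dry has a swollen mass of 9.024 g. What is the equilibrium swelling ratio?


Q = W_swollen / W_dry
Q = 9.024 / 2.35
Q = 3.84

Q = 3.84


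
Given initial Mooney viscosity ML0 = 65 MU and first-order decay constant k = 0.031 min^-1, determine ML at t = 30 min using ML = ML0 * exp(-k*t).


ML = ML0 * exp(-k * t)
ML = 65 * exp(-0.031 * 30)
ML = 65 * 0.3946
ML = 25.65 MU

25.65 MU


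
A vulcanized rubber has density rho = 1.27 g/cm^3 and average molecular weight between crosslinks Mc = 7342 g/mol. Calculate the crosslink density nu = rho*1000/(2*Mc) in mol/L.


nu = rho * 1000 / (2 * Mc)
nu = 1.27 * 1000 / (2 * 7342)
nu = 1270.0 / 14684
nu = 0.0865 mol/L

0.0865 mol/L


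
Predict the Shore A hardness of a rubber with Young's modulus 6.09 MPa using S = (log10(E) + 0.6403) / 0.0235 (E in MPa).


log10(E) = 0.0235*S - 0.6403  =>  S = (log10(E) + 0.6403) / 0.0235
log10(6.09) = 0.784617
S = (0.784617 + 0.6403) / 0.0235 = 1.424917 / 0.0235
S = 60.6

Shore A = 60.6


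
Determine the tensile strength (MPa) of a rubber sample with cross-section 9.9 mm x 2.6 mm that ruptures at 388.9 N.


Area = width * thickness = 9.9 * 2.6 = 25.74 mm^2
TS = force / area = 388.9 / 25.74 = 15.11 MPa

15.11 MPa


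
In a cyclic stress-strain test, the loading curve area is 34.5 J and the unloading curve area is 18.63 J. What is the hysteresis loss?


Hysteresis loss = loading - unloading
= 34.5 - 18.63
= 15.87 J

15.87 J


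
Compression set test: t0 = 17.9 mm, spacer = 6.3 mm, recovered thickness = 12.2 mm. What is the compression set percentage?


CS = (t0 - recovered) / (t0 - ts) * 100
= (17.9 - 12.2) / (17.9 - 6.3) * 100
= 5.7 / 11.6 * 100
= 49.1%

49.1%


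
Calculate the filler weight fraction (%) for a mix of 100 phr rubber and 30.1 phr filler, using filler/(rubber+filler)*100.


Filler % = filler / (rubber + filler) * 100
= 30.1 / (100 + 30.1) * 100
= 30.1 / 130.1 * 100
= 23.14%

23.14%


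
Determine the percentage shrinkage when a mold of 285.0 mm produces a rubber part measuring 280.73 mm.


Shrinkage = (mold - part) / mold * 100
= (285.0 - 280.73) / 285.0 * 100
= 4.27 / 285.0 * 100
= 1.5%

1.5%


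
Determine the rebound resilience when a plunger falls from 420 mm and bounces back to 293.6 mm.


Resilience = h_rebound / h_drop * 100
= 293.6 / 420 * 100
= 69.9%

69.9%


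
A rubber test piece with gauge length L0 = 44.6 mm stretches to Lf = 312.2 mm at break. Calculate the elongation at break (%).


Elongation = (Lf - L0) / L0 * 100
= (312.2 - 44.6) / 44.6 * 100
= 267.6 / 44.6 * 100
= 600.0%

600.0%


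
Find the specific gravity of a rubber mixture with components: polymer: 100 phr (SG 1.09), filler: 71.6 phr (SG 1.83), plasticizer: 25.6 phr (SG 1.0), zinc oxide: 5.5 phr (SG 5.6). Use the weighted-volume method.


Sum of weights = 202.7
Volume contributions:
  polymer: 100/1.09 = 91.7431
  filler: 71.6/1.83 = 39.1257
  plasticizer: 25.6/1.0 = 25.6000
  zinc oxide: 5.5/5.6 = 0.9821
Sum of volumes = 157.4509
SG = 202.7 / 157.4509 = 1.287

SG = 1.287


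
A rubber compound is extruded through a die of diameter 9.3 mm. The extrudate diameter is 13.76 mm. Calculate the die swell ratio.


Die swell ratio = D_extrudate / D_die
= 13.76 / 9.3
= 1.48

Die swell = 1.48


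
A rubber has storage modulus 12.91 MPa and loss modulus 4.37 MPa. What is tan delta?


tan delta = E'' / E'
= 4.37 / 12.91
= 0.3385

tan delta = 0.3385


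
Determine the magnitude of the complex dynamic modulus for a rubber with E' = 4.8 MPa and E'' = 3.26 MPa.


|E*| = sqrt(E'^2 + E''^2)
= sqrt(4.8^2 + 3.26^2)
= sqrt(23.0400 + 10.6276)
= 5.802 MPa

5.802 MPa


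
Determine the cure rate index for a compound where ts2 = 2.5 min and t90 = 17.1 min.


CRI = 100 / (t90 - ts2)
= 100 / (17.1 - 2.5)
= 100 / 14.6
= 6.85 min^-1

6.85 min^-1


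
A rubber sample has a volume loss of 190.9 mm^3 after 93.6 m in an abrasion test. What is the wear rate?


Rate = volume_loss / distance
= 190.9 / 93.6
= 2.04 mm^3/m

2.04 mm^3/m


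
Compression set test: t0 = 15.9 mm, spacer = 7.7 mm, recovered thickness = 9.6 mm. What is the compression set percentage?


CS = (t0 - recovered) / (t0 - ts) * 100
= (15.9 - 9.6) / (15.9 - 7.7) * 100
= 6.3 / 8.2 * 100
= 76.8%

76.8%


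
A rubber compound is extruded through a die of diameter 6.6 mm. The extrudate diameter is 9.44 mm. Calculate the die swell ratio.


Die swell ratio = D_extrudate / D_die
= 9.44 / 6.6
= 1.43

Die swell = 1.43


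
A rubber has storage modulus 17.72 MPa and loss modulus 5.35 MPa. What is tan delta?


tan delta = E'' / E'
= 5.35 / 17.72
= 0.3019

tan delta = 0.3019


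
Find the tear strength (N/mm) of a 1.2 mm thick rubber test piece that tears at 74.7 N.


Tear strength = force / thickness
= 74.7 / 1.2
= 62.25 N/mm

62.25 N/mm


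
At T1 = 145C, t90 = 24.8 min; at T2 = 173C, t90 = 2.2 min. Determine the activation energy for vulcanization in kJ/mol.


T1 = 418.15 K, T2 = 446.15 K
1/T1 - 1/T2 = 1.5009e-04
ln(t1/t2) = ln(24.8/2.2) = 2.4224
Ea = 8.314 * 2.4224 / 1.5009e-04 = 134186.3648 J/mol
Ea = 134.19 kJ/mol

134.19 kJ/mol


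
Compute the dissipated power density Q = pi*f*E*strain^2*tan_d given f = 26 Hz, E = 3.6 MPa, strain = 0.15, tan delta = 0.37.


Q = pi * f * E * strain^2 * tan_d
= pi * 26 * 3.6 * 0.15^2 * 0.37
= pi * 26 * 3.6 * 0.0225 * 0.37
= 2.4480

Q = 2.4480


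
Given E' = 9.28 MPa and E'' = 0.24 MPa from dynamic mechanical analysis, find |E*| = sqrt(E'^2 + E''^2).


|E*| = sqrt(E'^2 + E''^2)
= sqrt(9.28^2 + 0.24^2)
= sqrt(86.1184 + 0.0576)
= 9.283 MPa

9.283 MPa


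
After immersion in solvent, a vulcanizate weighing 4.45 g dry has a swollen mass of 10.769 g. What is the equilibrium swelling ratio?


Q = W_swollen / W_dry
Q = 10.769 / 4.45
Q = 2.42

Q = 2.42


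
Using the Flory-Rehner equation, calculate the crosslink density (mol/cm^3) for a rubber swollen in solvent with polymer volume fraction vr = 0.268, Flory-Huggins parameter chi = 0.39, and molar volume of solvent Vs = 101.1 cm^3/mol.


ln(1 - vr) = ln(1 - 0.268) = -0.3120
Numerator = -((-0.3120) + 0.268 + 0.39 * 0.268^2) = 0.0160
Denominator = 101.1 * (0.268^(1/3) - 0.268/2) = 51.6349
nu = 0.0160 / 51.6349 = 3.0916e-04 mol/cm^3

3.0916e-04 mol/cm^3


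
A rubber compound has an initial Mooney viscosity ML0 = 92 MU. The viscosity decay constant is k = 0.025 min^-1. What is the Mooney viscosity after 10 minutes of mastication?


ML = ML0 * exp(-k * t)
ML = 92 * exp(-0.025 * 10)
ML = 92 * 0.7788
ML = 71.65 MU

71.65 MU


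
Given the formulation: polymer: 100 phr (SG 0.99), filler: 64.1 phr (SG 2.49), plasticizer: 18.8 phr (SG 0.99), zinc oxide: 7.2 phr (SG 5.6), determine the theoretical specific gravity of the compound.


Sum of weights = 190.1
Volume contributions:
  polymer: 100/0.99 = 101.0101
  filler: 64.1/2.49 = 25.7430
  plasticizer: 18.8/0.99 = 18.9899
  zinc oxide: 7.2/5.6 = 1.2857
Sum of volumes = 147.0287
SG = 190.1 / 147.0287 = 1.293

SG = 1.293


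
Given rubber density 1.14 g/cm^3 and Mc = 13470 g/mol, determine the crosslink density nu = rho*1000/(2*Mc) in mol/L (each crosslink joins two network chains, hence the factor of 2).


nu = rho * 1000 / (2 * Mc)
nu = 1.14 * 1000 / (2 * 13470)
nu = 1140.0 / 26940
nu = 0.0423 mol/L

0.0423 mol/L


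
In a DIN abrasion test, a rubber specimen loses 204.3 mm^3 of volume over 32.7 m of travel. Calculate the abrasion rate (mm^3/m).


Rate = volume_loss / distance
= 204.3 / 32.7
= 6.248 mm^3/m

6.248 mm^3/m


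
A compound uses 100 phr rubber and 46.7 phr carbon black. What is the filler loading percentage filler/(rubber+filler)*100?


Filler % = filler / (rubber + filler) * 100
= 46.7 / (100 + 46.7) * 100
= 46.7 / 146.7 * 100
= 31.83%

31.83%


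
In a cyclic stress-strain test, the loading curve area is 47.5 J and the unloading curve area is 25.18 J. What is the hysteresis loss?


Hysteresis loss = loading - unloading
= 47.5 - 25.18
= 22.32 J

22.32 J


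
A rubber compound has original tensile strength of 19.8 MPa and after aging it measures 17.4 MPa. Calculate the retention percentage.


Retention = aged / original * 100
= 17.4 / 19.8 * 100
= 87.9%

87.9%


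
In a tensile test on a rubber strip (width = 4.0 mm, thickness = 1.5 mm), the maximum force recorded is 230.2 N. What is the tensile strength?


Area = width * thickness = 4.0 * 1.5 = 6.0 mm^2
TS = force / area = 230.2 / 6.0 = 38.37 MPa

38.37 MPa


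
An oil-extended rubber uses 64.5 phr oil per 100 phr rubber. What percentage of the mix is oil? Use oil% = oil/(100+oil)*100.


Oil % = oil / (100 + oil) * 100
= 64.5 / (100 + 64.5) * 100
= 64.5 / 164.5 * 100
= 39.21%

39.21%


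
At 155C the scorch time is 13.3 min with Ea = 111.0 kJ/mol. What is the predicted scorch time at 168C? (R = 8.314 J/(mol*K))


Convert temperatures: T1 = 155 + 273.15 = 428.15 K, T2 = 168 + 273.15 = 441.15 K
ts2_new = 13.3 * exp(111000 / 8.314 * (1/441.15 - 1/428.15))
1/T2 - 1/T1 = -6.8827e-05
ts2_new = 5.31 min

5.31 min


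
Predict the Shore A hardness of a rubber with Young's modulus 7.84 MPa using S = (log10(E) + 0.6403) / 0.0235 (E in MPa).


log10(E) = 0.0235*S - 0.6403  =>  S = (log10(E) + 0.6403) / 0.0235
log10(7.84) = 0.894316
S = (0.894316 + 0.6403) / 0.0235 = 1.534616 / 0.0235
S = 65.3

Shore A = 65.3


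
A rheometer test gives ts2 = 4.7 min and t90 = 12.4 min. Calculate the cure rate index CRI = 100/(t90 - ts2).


CRI = 100 / (t90 - ts2)
= 100 / (12.4 - 4.7)
= 100 / 7.7
= 12.99 min^-1

12.99 min^-1


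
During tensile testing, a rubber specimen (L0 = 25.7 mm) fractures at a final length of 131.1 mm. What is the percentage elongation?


Elongation = (Lf - L0) / L0 * 100
= (131.1 - 25.7) / 25.7 * 100
= 105.4 / 25.7 * 100
= 410.1%

410.1%


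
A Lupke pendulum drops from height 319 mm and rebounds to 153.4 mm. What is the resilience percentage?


Resilience = h_rebound / h_drop * 100
= 153.4 / 319 * 100
= 48.1%

48.1%
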